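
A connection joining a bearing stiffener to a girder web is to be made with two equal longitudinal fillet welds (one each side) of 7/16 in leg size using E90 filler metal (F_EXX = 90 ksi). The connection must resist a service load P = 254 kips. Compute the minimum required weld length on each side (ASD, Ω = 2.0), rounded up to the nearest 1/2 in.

Throat t_e = 0.707 × 0.4375 = 0.3093 in.
r_n/Ω = (0.6 × 90 × 0.3093) / 2.0 = 8.351 kip/in.
L_req = P / (r_n/Ω) = 254 / 8.351 = 30.41 in total.
Per side: 30.41 / 2 = 15.21 in.
Round up → use L = 15.5 in on each side.

L = 15.5 in on each side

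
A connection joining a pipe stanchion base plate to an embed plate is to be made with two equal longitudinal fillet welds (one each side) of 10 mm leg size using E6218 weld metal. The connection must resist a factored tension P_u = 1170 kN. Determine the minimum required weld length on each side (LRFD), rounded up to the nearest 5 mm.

L = 300 mm on each side

E62XX → F_EXX = 620 MPa.
Throat t_e = 0.707 × 10 = 7.07 mm.
φr_n = 0.75 × 0.6 × 620 × 7.07 × 10⁻³ = 1.973 kN/mm.
L_req = P_u / φr_n = 1170 / 1.973 = 593.1 mm total.
Per side: 593.1 / 2 = 296.6 mm.
Round up → use L = 300 mm on each side.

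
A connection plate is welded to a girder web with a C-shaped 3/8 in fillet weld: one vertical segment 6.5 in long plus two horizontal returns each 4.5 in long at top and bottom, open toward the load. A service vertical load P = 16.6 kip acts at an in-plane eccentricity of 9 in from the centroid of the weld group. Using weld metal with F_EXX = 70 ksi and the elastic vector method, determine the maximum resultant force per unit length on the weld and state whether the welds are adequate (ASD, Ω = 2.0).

Total weld length L_w = 15.5 in. Treat welds as unit-width lines.
Centroid: x̄ = 2×4.5×2.25 / 15.5 = 1.306 in from the vertical weld.
Polar moment about centroid: J = I_x + I_y = [6.5³/12 + 2×4.5×3.25²] + [6.5×1.306² + 2(4.5³/12 + 4.5×0.9435²)] = 152.2 in³.
Direct shear f_v = P/L_w = 16.6 / 15.5 = 1.071 kip/in (vertical).
Torsion M = P·e = 16.6 × 9 = 149.4 kip·in.
Critical point at (x, y) = (3.194, 3.25) from centroid. f_tx = M·y/J = 3.189 kip/in; f_ty = M·x/J = 3.134 kip/in.
Resultant f_max = √[f_tx² + (f_v + f_ty)²] = √[3.189² + (1.071 + 3.134)²] = 5.278 kip/in.
Capacity per unit length: r_n/Ω = (1/2.0) × 0.6 × 70 × (0.707 × 0.375) = 5.568 kip/in.
5.278 ≤ 5.568 → adequate.

f_max ≈ 5.28 kip/in; adequate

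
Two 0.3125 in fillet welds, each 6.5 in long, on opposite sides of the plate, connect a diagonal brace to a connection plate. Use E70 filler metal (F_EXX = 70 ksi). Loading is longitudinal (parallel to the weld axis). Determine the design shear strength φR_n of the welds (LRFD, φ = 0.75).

φR_n ≈ 90.5 kips

Effective throat t_e = 0.707 × 0.3125 = 0.2209 in.
Total length L = 13 in; A_we = 0.2209 × 13 = 2.872 in².
F_nw = 0.6 F_EXX = 0.6 × 70 = 42 ksi.
φR_n = 0.75 × 42 × 2.872 = 90.47 kips.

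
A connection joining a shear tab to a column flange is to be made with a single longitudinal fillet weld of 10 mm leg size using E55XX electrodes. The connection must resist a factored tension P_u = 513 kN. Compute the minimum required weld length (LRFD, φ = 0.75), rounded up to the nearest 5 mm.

E55XX → F_EXX = 550 MPa.
Throat t_e = 0.707 × 10 = 7.07 mm.
φr_n = 0.75 × 0.6 × 550 × 7.07 × 10⁻³ = 1.75 kN/mm.
L_req = P_u / φr_n = 513 / 1.75 = 293.2 mm total.
Round up → use L = 295 mm.

L = 295 mm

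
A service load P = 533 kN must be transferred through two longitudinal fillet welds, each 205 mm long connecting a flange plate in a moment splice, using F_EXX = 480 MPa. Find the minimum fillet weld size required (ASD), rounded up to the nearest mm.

Total weld length L = 410 mm.
Required throat t_e = P × Ω / (0.6 F_EXX × L) = 533 × 2.0 / (0.6 × 480 × 410 × 10⁻³) = 9.028 mm.
Required leg w = t_e / 0.707 = 12.77 mm → use 13 mm.

w = 13 mm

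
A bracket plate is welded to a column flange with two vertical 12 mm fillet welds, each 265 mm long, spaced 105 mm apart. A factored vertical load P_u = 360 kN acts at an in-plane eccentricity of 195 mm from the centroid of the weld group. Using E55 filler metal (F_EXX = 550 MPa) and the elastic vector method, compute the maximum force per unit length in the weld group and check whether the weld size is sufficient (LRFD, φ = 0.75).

f_max ≈ 2520 N/mm; NOT adequate

Total weld length L_w = 530 mm. Treat welds as unit-width lines.
Polar moment about centroid: J = 2[d³/12 + d(b/2)²] = 2[265³/12 + 265×52.5²] = 4562000 mm³.
Direct shear f_v = P/L_w = 360×10³ / 530 = 679.2 N/mm (vertical).
Torsion M = P·e = 360×10³ × 195 = 70200000 N·mm.
Critical point at (x, y) = (52.5, 132.5) from centroid. f_tx = M·y/J = 2039 N/mm; f_ty = M·x/J = 807.8 N/mm.
Resultant f_max = √[f_tx² + (f_v + f_ty)²] = √[2039² + (679.2 + 807.8)²] = 2523 N/mm.
Capacity per unit length: φr_n = 0.75 × 0.6 × 550 × (0.707 × 12) = 2100 N/mm.
2523 > 2100 → NOT adequate.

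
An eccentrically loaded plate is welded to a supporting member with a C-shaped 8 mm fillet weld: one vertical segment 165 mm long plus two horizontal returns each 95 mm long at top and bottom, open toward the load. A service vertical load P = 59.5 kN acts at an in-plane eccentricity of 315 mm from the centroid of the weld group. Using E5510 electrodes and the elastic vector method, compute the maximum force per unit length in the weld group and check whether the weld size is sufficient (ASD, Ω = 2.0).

E55XX → F_EXX = 550 MPa.
Total weld length L_w = 355 mm. Treat welds as unit-width lines.
Centroid: x̄ = 2×95×47.5 / 355 = 25.42 mm from the vertical weld.
Polar moment about centroid: J = I_x + I_y = [165³/12 + 2×95×82.5²] + [165×25.42² + 2(95³/12 + 95×22.08²)] = 2010000 mm³.
Direct shear f_v = P/L_w = 59.5×10³ / 355 = 167.6 N/mm (vertical).
Torsion M = P·e = 59.5×10³ × 315 = 18742000 N·mm.
Critical point at (x, y) = (69.58, 82.5) from centroid. f_tx = M·y/J = 769.4 N/mm; f_ty = M·x/J = 648.9 N/mm.
Resultant f_max = √[f_tx² + (f_v + f_ty)²] = √[769.4² + (167.6 + 648.9)²] = 1122 N/mm.
Capacity per unit length: r_n/Ω = (1/2.0) × 0.6 × 550 × (0.707 × 8) = 933.2 N/mm.
1122 > 933.2 → NOT adequate.

f_max ≈ 1120 N/mm; NOT adequate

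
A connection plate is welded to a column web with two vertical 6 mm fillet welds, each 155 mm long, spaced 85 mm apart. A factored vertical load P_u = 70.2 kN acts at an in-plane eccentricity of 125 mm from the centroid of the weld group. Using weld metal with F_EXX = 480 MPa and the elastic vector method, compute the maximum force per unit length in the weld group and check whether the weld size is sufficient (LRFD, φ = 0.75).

f_max ≈ 791 N/mm; adequate

Total weld length L_w = 310 mm. Treat welds as unit-width lines.
Polar moment about centroid: J = 2[d³/12 + d(b/2)²] = 2[155³/12 + 155×42.5²] = 1181000 mm³.
Direct shear f_v = P/L_w = 70.2×10³ / 310 = 226.5 N/mm (vertical).
Torsion M = P·e = 70.2×10³ × 125 = 8775000 N·mm.
Critical point at (x, y) = (42.5, 77.5) from centroid. f_tx = M·y/J = 576 N/mm; f_ty = M·x/J = 315.9 N/mm.
Resultant f_max = √[f_tx² + (f_v + f_ty)²] = √[576² + (226.5 + 315.9)²] = 791.2 N/mm.
Capacity per unit length: φr_n = 0.75 × 0.6 × 480 × (0.707 × 6) = 916.3 N/mm.
791.2 ≤ 916.3 → adequate.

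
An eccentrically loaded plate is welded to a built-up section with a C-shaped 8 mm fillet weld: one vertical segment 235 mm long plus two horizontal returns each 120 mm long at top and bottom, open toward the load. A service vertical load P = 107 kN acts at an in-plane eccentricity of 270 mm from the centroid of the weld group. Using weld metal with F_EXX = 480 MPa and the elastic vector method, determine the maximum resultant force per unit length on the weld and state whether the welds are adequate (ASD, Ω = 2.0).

Total weld length L_w = 475 mm. Treat welds as unit-width lines.
Centroid: x̄ = 2×120×60 / 475 = 30.32 mm from the vertical weld.
Polar moment about centroid: J = I_x + I_y = [235³/12 + 2×120×117.5²] + [235×30.32² + 2(120³/12 + 120×29.68²)] = 5110000 mm³.
Direct shear f_v = P/L_w = 107×10³ / 475 = 225.3 N/mm (vertical).
Torsion M = P·e = 107×10³ × 270 = 28890000 N·mm.
Critical point at (x, y) = (89.68, 117.5) from centroid. f_tx = M·y/J = 664.2 N/mm; f_ty = M·x/J = 507 N/mm.
Resultant f_max = √[f_tx² + (f_v + f_ty)²] = √[664.2² + (225.3 + 507)²] = 988.6 N/mm.
Capacity per unit length: r_n/Ω = (1/2.0) × 0.6 × 480 × (0.707 × 8) = 814.5 N/mm.
988.6 > 814.5 → NOT adequate.

f_max ≈ 989 N/mm; NOT adequate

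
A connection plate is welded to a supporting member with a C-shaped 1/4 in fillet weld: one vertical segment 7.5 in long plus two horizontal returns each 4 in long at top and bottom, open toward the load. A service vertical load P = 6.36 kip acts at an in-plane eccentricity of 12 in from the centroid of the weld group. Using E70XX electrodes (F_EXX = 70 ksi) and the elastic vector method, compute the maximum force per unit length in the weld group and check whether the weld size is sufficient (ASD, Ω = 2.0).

f_max ≈ 2.38 kip/in; adequate

Total weld length L_w = 15.5 in. Treat welds as unit-width lines.
Centroid: x̄ = 2×4×2 / 15.5 = 1.032 in from the vertical weld.
Polar moment about centroid: J = I_x + I_y = [7.5³/12 + 2×4×3.75²] + [7.5×1.032² + 2(4³/12 + 4×0.9677²)] = 173.8 in³.
Direct shear f_v = P/L_w = 6.36 / 15.5 = 0.4103 kip/in (vertical).
Torsion M = P·e = 6.36 × 12 = 76.32 kip·in.
Critical point at (x, y) = (2.968, 3.75) from centroid. f_tx = M·y/J = 1.647 kip/in; f_ty = M·x/J = 1.303 kip/in.
Resultant f_max = √[f_tx² + (f_v + f_ty)²] = √[1.647² + (0.4103 + 1.303)²] = 2.376 kip/in.
Capacity per unit length: r_n/Ω = (1/2.0) × 0.6 × 70 × (0.707 × 0.25) = 3.712 kip/in.
2.376 ≤ 3.712 → adequate.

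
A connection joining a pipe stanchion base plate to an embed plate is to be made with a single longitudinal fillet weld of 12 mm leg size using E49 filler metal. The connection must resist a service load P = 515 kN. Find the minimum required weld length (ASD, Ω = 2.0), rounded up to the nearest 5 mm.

E49XX → F_EXX = 490 MPa.
Throat t_e = 0.707 × 12 = 8.484 mm.
r_n/Ω = (0.6 × 490 × 8.484) / 2.0 = 1247 N/mm = 1.247 kN/mm.
L_req = P / (r_n/Ω) = 515 / 1.247 = 412.9 mm total.
Round up → use L = 415 mm.

L = 415 mm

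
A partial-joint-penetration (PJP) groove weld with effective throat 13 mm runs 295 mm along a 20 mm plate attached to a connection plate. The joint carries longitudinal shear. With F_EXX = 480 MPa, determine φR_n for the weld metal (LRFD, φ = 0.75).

φR_n ≈ 828 kN

Effective throat (given) t_e = 13 mm.
A_we = 13 × 295 = 3835 mm².
F_nw = 0.6 F_EXX = 288 MPa.
φR_n = 0.75 × 288 × 3835 × 10⁻³ = 828.4 kN.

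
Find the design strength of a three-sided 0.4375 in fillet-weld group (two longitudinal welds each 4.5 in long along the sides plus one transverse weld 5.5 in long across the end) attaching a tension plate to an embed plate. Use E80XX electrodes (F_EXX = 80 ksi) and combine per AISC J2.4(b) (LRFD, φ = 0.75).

φR_n ≈ 177 kip

t_e = 0.707 × 0.4375 = 0.3093 in.
R_nwl = 0.6 × 80 × 0.3093 × 9 = 133.6 kip (longitudinal, 2 welds).
R_nwt = 0.6 × 80 × 0.3093 × 5.5 = 81.66 kip (transverse, base value).
(i) R_nwl + R_nwt = 215.3 kip; (ii) 0.85 R_nwl + 1.5 R_nwt = 236.1 kip.
R_n = max = 236.1 kip [governs: (ii)]; φR_n = 177.1 kip.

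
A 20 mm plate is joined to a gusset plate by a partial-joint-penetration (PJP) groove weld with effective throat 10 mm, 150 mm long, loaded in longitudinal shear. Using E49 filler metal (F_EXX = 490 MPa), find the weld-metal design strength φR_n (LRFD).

Effective throat (given) t_e = 10 mm.
A_we = 10 × 150 = 1500 mm².
F_nw = 0.6 F_EXX = 294 MPa.
φR_n = 0.75 × 294 × 1500 × 10⁻³ = 330.8 kN.

φR_n ≈ 331 kN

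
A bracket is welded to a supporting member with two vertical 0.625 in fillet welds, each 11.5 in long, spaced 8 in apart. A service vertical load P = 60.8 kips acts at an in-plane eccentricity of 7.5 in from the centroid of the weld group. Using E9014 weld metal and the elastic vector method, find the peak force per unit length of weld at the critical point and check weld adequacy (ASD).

f_max ≈ 6.99 kip/in; adequate

E90XX → F_EXX = 90 ksi.
Total weld length L_w = 23 in. Treat welds as unit-width lines.
Polar moment about centroid: J = 2[d³/12 + d(b/2)²] = 2[11.5³/12 + 11.5×4²] = 621.5 in³.
Direct shear f_v = P/L_w = 60.8 / 23 = 2.643 kip/in (vertical).
Torsion M = P·e = 60.8 × 7.5 = 456 kip·in.
Critical point at (x, y) = (4, 5.75) from centroid. f_tx = M·y/J = 4.219 kip/in; f_ty = M·x/J = 2.935 kip/in.
Resultant f_max = √[f_tx² + (f_v + f_ty)²] = √[4.219² + (2.643 + 2.935)²] = 6.994 kip/in.
Capacity per unit length: r_n/Ω = (1/2.0) × 0.6 × 90 × (0.707 × 0.625) = 11.93 kip/in.
6.994 ≤ 11.93 → adequate.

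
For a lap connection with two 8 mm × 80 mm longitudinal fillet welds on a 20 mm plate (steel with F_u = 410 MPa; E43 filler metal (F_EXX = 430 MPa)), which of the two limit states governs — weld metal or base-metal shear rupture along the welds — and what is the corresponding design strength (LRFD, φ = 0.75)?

t_e = 0.707 × 8 = 5.656 mm; L = 160 mm.
Weld metal: φR_n = 0.75 × 0.6 × 430 × 5.656 × 160 × 10⁻³ = 175.1 kN.
Base metal (shear rupture): φR_n = 0.75 × 0.6 × 410 × 20 × 160 × 10⁻³ = 590.4 kN.
Governing: weld metal.

φR_n ≈ 175 kN (weld metal governs)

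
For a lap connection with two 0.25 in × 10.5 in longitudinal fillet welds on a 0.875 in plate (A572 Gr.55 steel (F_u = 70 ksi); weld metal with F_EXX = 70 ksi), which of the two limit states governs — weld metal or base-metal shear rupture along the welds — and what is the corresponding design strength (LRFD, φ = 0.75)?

φR_n ≈ 117 kips (weld metal governs)

t_e = 0.707 × 0.25 = 0.1767 in; L = 21 in.
Weld metal: φR_n = 0.75 × 0.6 × 70 × 0.1767 × 21 = 116.9 kips.
Base metal (shear rupture): φR_n = 0.75 × 0.6 × 70 × 0.875 × 21 = 578.8 kips.
Governing: weld metal.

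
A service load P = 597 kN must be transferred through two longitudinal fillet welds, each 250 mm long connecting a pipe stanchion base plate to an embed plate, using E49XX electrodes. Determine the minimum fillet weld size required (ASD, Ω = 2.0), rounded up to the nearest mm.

E49XX → F_EXX = 490 MPa.
Total weld length L = 500 mm.
Required throat t_e = P × Ω / (0.6 F_EXX × L) = 597 × 2.0 / (0.6 × 490 × 500 × 10⁻³) = 8.122 mm.
Required leg w = t_e / 0.707 = 11.49 mm → use 12 mm.

w = 12 mm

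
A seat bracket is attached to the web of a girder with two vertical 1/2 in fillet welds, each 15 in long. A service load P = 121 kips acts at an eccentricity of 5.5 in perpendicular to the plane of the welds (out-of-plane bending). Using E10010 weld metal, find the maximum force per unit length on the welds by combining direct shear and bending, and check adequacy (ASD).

E100XX → F_EXX = 100 ksi.
L_w = 2 × 15 = 30 in; section modulus (unit throat) S = 2 × L²/6 = 75 in².
Direct shear f_v = P/L_w = 121/30 = 4.033 kip/in.
Moment M = P × e = 121 × 5.5 = 665.5 kip·in; bending f_b = M/S = 8.873 kip/in.
f_max = √(f_v² + f_b²) = √(4.033² + 8.873²) = 9.747 kip/in.
r_n/Ω = (1/2.0) × 0.6 × 100 × (0.707 × 0.5) = 10.6 kip/in → adequate.

f_max ≈ 9.75 kip/in; adequate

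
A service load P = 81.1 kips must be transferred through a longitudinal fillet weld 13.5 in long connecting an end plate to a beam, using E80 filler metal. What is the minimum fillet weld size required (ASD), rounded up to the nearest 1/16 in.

E80XX → F_EXX = 80 ksi.
Total weld length L = 13.5 in.
Required throat t_e = P × Ω / (0.6 F_EXX × L) = 81.1 × 2.0 / (0.6 × 80 × 13.5) = 0.2503 in.
Required leg w = t_e / 0.707 = 0.354 in → use 3/8 in.

w = 3/8 in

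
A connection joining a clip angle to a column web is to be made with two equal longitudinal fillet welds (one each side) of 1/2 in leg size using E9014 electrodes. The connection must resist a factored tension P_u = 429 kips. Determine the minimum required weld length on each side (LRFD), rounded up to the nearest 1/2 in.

L = 15 in on each side

E90XX → F_EXX = 90 ksi.
Throat t_e = 0.707 × 0.5 = 0.3535 in.
φr_n = 0.75 × 0.6 × 90 × 0.3535 = 14.32 kips/in.
L_req = P_u / φr_n = 429 / 14.32 = 29.96 in total.
Per side: 29.96 / 2 = 14.98 in.
Round up → use L = 15 in on each side.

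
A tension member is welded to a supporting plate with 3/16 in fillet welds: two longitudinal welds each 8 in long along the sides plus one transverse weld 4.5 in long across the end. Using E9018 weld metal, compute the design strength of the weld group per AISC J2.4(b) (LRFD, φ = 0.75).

E90XX → F_EXX = 90 ksi.
t_e = 0.707 × 0.1875 = 0.1326 in.
R_nwl = 0.6 × 90 × 0.1326 × 16 = 114.5 kip (longitudinal, 2 welds).
R_nwt = 0.6 × 90 × 0.1326 × 4.5 = 32.21 kip (transverse, base value).
(i) R_nwl + R_nwt = 146.7 kip; (ii) 0.85 R_nwl + 1.5 R_nwt = 145.7 kip.
R_n = max = 146.7 kip [governs: (i)]; φR_n = 110.1 kip.

φR_n ≈ 110 kip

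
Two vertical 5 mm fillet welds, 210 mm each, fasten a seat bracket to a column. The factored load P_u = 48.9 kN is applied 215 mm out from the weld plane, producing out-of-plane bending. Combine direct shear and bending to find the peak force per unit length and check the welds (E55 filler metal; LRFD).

E55XX → F_EXX = 550 MPa.
L_w = 2 × 210 = 420 mm; section modulus (unit throat) S = 2 × L²/6 = 14700 mm².
Direct shear f_v = P/L_w = 48.9×10³/420 = 116.4 N/mm.
Moment M = P × e = 48.9×10³ × 215 = 10514000 N·mm; bending f_b = M/S = 715.2 N/mm.
f_max = √(f_v² + f_b²) = √(116.4² + 715.2²) = 724.6 N/mm.
φr_n = 0.75 × 0.6 × 550 × (0.707 × 5) = 874.9 N/mm → adequate.

f_max ≈ 725 N/mm; adequate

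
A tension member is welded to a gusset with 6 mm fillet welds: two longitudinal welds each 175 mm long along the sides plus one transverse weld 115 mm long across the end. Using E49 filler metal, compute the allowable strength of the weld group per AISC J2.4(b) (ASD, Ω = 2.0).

R_n/Ω ≈ 293 kN

E49XX → F_EXX = 490 MPa.
t_e = 0.707 × 6 = 4.242 mm.
R_nwl = 0.6 × 490 × 4.242 × 350 × 10⁻³ = 436.5 kN (longitudinal, 2 welds).
R_nwt = 0.6 × 490 × 4.242 × 115 × 10⁻³ = 143.4 kN (transverse, base value).
(i) R_nwl + R_nwt = 579.9 kN; (ii) 0.85 R_nwl + 1.5 R_nwt = 586.2 kN.
R_n = max = 586.2 kN [governs: (ii)]; R_n/Ω = 293.1 kN.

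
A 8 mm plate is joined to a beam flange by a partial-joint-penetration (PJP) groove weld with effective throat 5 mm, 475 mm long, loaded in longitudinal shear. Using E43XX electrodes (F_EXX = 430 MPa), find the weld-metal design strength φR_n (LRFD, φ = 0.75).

φR_n ≈ 460 kN

Effective throat (given) t_e = 5 mm.
A_we = 5 × 475 = 2375 mm².
F_nw = 0.6 F_EXX = 258 MPa.
φR_n = 0.75 × 258 × 2375 × 10⁻³ = 459.6 kN.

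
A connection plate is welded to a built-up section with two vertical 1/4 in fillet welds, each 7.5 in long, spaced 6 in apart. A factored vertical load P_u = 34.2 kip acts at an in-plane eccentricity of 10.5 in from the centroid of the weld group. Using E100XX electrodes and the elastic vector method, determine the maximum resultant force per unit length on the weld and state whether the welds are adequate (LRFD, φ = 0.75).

E100XX → F_EXX = 100 ksi.
Total weld length L_w = 15 in. Treat welds as unit-width lines.
Polar moment about centroid: J = 2[d³/12 + d(b/2)²] = 2[7.5³/12 + 7.5×3²] = 205.3 in³.
Direct shear f_v = P/L_w = 34.2 / 15 = 2.28 kip/in (vertical).
Torsion M = P·e = 34.2 × 10.5 = 359.1 kip·in.
Critical point at (x, y) = (3, 3.75) from centroid. f_tx = M·y/J = 6.559 kip/in; f_ty = M·x/J = 5.247 kip/in.
Resultant f_max = √[f_tx² + (f_v + f_ty)²] = √[6.559² + (2.28 + 5.247)²] = 9.984 kip/in.
Capacity per unit length: φr_n = 0.75 × 0.6 × 100 × (0.707 × 0.25) = 7.954 kip/in.
9.984 > 7.954 → NOT adequate.

f_max ≈ 9.98 kip/in; NOT adequate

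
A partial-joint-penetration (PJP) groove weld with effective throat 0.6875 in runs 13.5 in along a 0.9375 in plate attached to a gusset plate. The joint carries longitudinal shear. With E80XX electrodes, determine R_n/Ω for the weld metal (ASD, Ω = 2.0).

R_n/Ω ≈ 223 kips

E80XX → F_EXX = 80 ksi.
Effective throat (given) t_e = 0.6875 in.
A_we = 0.6875 × 13.5 = 9.281 in².
F_nw = 0.6 F_EXX = 48 ksi.
R_n/Ω = (48 × 9.281) / 2.0 = 222.8 kips.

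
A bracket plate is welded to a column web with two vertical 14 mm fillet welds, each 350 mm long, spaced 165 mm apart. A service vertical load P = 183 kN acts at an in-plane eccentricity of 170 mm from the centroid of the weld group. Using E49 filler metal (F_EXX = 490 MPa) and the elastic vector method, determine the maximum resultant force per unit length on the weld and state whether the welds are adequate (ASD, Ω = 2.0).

f_max ≈ 661 N/mm; adequate

Total weld length L_w = 700 mm. Treat welds as unit-width lines.
Polar moment about centroid: J = 2[d³/12 + d(b/2)²] = 2[350³/12 + 350×82.5²] = 11910000 mm³.
Direct shear f_v = P/L_w = 183×10³ / 700 = 261.4 N/mm (vertical).
Torsion M = P·e = 183×10³ × 170 = 31110000 N·mm.
Critical point at (x, y) = (82.5, 175) from centroid. f_tx = M·y/J = 457.1 N/mm; f_ty = M·x/J = 215.5 N/mm.
Resultant f_max = √[f_tx² + (f_v + f_ty)²] = √[457.1² + (261.4 + 215.5)²] = 660.6 N/mm.
Capacity per unit length: r_n/Ω = (1/2.0) × 0.6 × 490 × (0.707 × 14) = 1455 N/mm.
660.6 ≤ 1455 → adequate.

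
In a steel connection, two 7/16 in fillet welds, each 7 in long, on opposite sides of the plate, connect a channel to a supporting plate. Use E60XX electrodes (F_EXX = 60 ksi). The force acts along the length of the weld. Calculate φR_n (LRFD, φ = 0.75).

φR_n ≈ 117 kips

Effective throat t_e = 0.707 × 0.4375 = 0.3093 in.
Total length L = 14 in; A_we = 0.3093 × 14 = 4.33 in².
F_nw = 0.6 F_EXX = 0.6 × 60 = 36 ksi.
φR_n = 0.75 × 36 × 4.33 = 116.9 kips.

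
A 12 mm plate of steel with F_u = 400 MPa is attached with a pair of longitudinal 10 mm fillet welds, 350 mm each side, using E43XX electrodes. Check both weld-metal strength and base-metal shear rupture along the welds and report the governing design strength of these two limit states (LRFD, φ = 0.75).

φR_n ≈ 958 kN (weld metal governs)

E43XX → F_EXX = 430 MPa.
t_e = 0.707 × 10 = 7.07 mm; L = 700 mm.
Weld metal: φR_n = 0.75 × 0.6 × 430 × 7.07 × 700 × 10⁻³ = 957.6 kN.
Base metal (shear rupture): φR_n = 0.75 × 0.6 × 400 × 12 × 700 × 10⁻³ = 1512 kN.
Governing: weld metal.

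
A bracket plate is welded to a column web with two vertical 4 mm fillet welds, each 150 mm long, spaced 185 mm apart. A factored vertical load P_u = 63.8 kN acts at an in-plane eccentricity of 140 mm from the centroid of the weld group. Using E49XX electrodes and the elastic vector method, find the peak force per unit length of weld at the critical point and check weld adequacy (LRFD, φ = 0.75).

E49XX → F_EXX = 490 MPa.
Total weld length L_w = 300 mm. Treat welds as unit-width lines.
Polar moment about centroid: J = 2[d³/12 + d(b/2)²] = 2[150³/12 + 150×92.5²] = 3129000 mm³.
Direct shear f_v = P/L_w = 63.8×10³ / 300 = 212.7 N/mm (vertical).
Torsion M = P·e = 63.8×10³ × 140 = 8932000 N·mm.
Critical point at (x, y) = (92.5, 75) from centroid. f_tx = M·y/J = 214.1 N/mm; f_ty = M·x/J = 264 N/mm.
Resultant f_max = √[f_tx² + (f_v + f_ty)²] = √[214.1² + (212.7 + 264)²] = 522.5 N/mm.
Capacity per unit length: φr_n = 0.75 × 0.6 × 490 × (0.707 × 4) = 623.6 N/mm.
522.5 ≤ 623.6 → adequate.

f_max ≈ 523 N/mm; adequate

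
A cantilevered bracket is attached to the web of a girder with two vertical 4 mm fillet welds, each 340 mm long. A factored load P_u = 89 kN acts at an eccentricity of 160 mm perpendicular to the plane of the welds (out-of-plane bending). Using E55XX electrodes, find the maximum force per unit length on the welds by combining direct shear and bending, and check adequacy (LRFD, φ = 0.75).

f_max ≈ 392 N/mm; adequate

E55XX → F_EXX = 550 MPa.
L_w = 2 × 340 = 680 mm; section modulus (unit throat) S = 2 × L²/6 = 38530 mm².
Direct shear f_v = P/L_w = 89×10³/680 = 130.9 N/mm.
Moment M = P × e = 89×10³ × 160 = 14240000 N·mm; bending f_b = M/S = 369.6 N/mm.
f_max = √(f_v² + f_b²) = √(130.9² + 369.6²) = 392 N/mm.
φr_n = 0.75 × 0.6 × 550 × (0.707 × 4) = 699.9 N/mm → adequate.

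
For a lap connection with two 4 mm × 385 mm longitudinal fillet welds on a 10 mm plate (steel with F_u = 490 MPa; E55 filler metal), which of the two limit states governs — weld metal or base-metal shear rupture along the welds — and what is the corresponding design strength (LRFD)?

φR_n ≈ 539 kN (weld metal governs)

E55XX → F_EXX = 550 MPa.
t_e = 0.707 × 4 = 2.828 mm; L = 770 mm.
Weld metal: φR_n = 0.75 × 0.6 × 550 × 2.828 × 770 × 10⁻³ = 538.9 kN.
Base metal (shear rupture): φR_n = 0.75 × 0.6 × 490 × 10 × 770 × 10⁻³ = 1698 kN.
Governing: weld metal.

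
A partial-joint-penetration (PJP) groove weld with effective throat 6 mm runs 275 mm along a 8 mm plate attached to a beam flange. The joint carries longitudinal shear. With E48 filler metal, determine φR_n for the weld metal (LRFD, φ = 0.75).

φR_n ≈ 356 kN

E48XX → F_EXX = 480 MPa.
Effective throat (given) t_e = 6 mm.
A_we = 6 × 275 = 1650 mm².
F_nw = 0.6 F_EXX = 288 MPa.
φR_n = 0.75 × 288 × 1650 × 10⁻³ = 356.4 kN.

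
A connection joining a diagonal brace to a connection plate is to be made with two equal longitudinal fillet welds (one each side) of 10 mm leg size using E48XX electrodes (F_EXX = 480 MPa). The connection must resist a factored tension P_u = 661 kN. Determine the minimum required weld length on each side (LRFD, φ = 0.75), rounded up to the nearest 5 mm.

L = 220 mm on each side

Throat t_e = 0.707 × 10 = 7.07 mm.
φr_n = 0.75 × 0.6 × 480 × 7.07 × 10⁻³ = 1.527 kN/mm.
L_req = P_u / φr_n = 661 / 1.527 = 432.8 mm total.
Per side: 432.8 / 2 = 216.4 mm.
Round up → use L = 220 mm on each side.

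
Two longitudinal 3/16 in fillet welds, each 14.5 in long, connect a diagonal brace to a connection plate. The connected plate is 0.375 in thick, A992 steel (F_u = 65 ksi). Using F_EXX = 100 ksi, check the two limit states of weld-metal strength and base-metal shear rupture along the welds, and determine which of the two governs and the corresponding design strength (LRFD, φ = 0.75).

t_e = 0.707 × 0.1875 = 0.1326 in; L = 29 in.
Weld metal: φR_n = 0.75 × 0.6 × 100 × 0.1326 × 29 = 173 kips.
Base metal (shear rupture): φR_n = 0.75 × 0.6 × 65 × 0.375 × 29 = 318.1 kips.
Governing: weld metal.

φR_n ≈ 173 kips (weld metal governs)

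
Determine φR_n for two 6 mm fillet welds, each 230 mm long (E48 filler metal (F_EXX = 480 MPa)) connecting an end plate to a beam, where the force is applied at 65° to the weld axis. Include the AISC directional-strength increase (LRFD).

φR_n ≈ 603 kN

t_e = 0.707 × 6 = 4.242 mm; A_we = 4.242 × 460 = 1951 mm².
Directional factor: 1.0 + 0.5 sin^1.5(65°) = 1.431.
F_nw = 0.6 × 480 × 1.431 = 412.2 MPa.
φR_n = 0.75 × 412.2 × 1951 × 10⁻³ = 603.3 kN.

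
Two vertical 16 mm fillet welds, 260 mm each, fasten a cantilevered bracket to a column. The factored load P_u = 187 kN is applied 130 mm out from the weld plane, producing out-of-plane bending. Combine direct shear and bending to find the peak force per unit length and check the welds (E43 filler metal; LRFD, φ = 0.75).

f_max ≈ 1140 N/mm; adequate

E43XX → F_EXX = 430 MPa.
L_w = 2 × 260 = 520 mm; section modulus (unit throat) S = 2 × L²/6 = 22530 mm².
Direct shear f_v = P/L_w = 187×10³/520 = 359.6 N/mm.
Moment M = P × e = 187×10³ × 130 = 24310000 N·mm; bending f_b = M/S = 1079 N/mm.
f_max = √(f_v² + f_b²) = √(359.6² + 1079²) = 1137 N/mm.
φr_n = 0.75 × 0.6 × 430 × (0.707 × 16) = 2189 N/mm → adequate.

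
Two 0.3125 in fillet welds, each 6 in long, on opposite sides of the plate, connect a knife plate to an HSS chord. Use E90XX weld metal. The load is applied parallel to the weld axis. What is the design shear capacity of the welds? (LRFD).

E90XX → F_EXX = 90 ksi.
Effective throat t_e = 0.707 × 0.3125 = 0.2209 in.
Total length L = 12 in; A_we = 0.2209 × 12 = 2.651 in².
F_nw = 0.6 F_EXX = 0.6 × 90 = 54 ksi.
φR_n = 0.75 × 54 × 2.651 = 107.4 kips.

φR_n ≈ 107 kips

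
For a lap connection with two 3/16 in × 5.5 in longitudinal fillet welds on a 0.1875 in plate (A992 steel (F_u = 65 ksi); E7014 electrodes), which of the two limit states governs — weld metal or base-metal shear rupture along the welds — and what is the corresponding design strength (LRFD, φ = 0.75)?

E70XX → F_EXX = 70 ksi.
t_e = 0.707 × 0.1875 = 0.1326 in; L = 11 in.
Weld metal: φR_n = 0.75 × 0.6 × 70 × 0.1326 × 11 = 45.93 kip.
Base metal (shear rupture): φR_n = 0.75 × 0.6 × 65 × 0.1875 × 11 = 60.33 kip.
Governing: weld metal.

φR_n ≈ 45.9 kip (weld metal governs)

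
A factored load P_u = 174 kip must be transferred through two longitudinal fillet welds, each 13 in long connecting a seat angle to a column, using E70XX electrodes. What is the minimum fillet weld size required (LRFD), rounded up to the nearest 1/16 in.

E70XX → F_EXX = 70 ksi.
Total weld length L = 26 in.
Required throat t_e = P_u / (φ × 0.6 F_EXX × L) = 174 / (0.75 × 0.6 × 70 × 26) = 0.2125 in.
Required leg w = t_e / 0.707 = 0.3005 in → use 5/16 in.

w = 5/16 in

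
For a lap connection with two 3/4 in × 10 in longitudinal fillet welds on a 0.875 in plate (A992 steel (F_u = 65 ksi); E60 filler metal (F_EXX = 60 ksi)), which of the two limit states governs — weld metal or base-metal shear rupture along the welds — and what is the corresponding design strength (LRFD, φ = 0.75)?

t_e = 0.707 × 0.75 = 0.5302 in; L = 20 in.
Weld metal: φR_n = 0.75 × 0.6 × 60 × 0.5302 × 20 = 286.3 kip.
Base metal (shear rupture): φR_n = 0.75 × 0.6 × 65 × 0.875 × 20 = 511.9 kip.
Governing: weld metal.

φR_n ≈ 286 kip (weld metal governs)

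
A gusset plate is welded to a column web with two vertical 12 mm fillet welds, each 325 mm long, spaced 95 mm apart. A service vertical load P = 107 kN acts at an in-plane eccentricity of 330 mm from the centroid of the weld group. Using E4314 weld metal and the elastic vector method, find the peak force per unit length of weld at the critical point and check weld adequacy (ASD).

f_max ≈ 892 N/mm; adequate

E43XX → F_EXX = 430 MPa.
Total weld length L_w = 650 mm. Treat welds as unit-width lines.
Polar moment about centroid: J = 2[d³/12 + d(b/2)²] = 2[325³/12 + 325×47.5²] = 7188000 mm³.
Direct shear f_v = P/L_w = 107×10³ / 650 = 164.6 N/mm (vertical).
Torsion M = P·e = 107×10³ × 330 = 35310000 N·mm.
Critical point at (x, y) = (47.5, 162.5) from centroid. f_tx = M·y/J = 798.3 N/mm; f_ty = M·x/J = 233.3 N/mm.
Resultant f_max = √[f_tx² + (f_v + f_ty)²] = √[798.3² + (164.6 + 233.3)²] = 892 N/mm.
Capacity per unit length: r_n/Ω = (1/2.0) × 0.6 × 430 × (0.707 × 12) = 1094 N/mm.
892 ≤ 1094 → adequate.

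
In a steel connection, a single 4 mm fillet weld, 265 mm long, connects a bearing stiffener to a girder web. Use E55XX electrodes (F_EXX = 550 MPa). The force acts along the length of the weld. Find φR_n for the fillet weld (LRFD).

Effective throat t_e = 0.707 × 4 = 2.828 mm.
Total length L = 265 mm; A_we = 2.828 × 265 = 749.4 mm².
F_nw = 0.6 F_EXX = 0.6 × 550 = 330 MPa.
φR_n = 0.75 × 330 × 749.4 × 10⁻³ = 185.5 kN.

φR_n ≈ 185 kN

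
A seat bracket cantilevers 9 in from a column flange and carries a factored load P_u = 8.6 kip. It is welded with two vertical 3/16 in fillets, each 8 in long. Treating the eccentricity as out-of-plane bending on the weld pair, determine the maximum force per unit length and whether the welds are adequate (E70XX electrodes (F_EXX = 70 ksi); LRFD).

L_w = 2 × 8 = 16 in; section modulus (unit throat) S = 2 × L²/6 = 21.33 in².
Direct shear f_v = P/L_w = 8.6/16 = 0.5375 kip/in.
Moment M = P × e = 8.6 × 9 = 77.4 kip·in; bending f_b = M/S = 3.628 kip/in.
f_max = √(f_v² + f_b²) = √(0.5375² + 3.628²) = 3.668 kip/in.
φr_n = 0.75 × 0.6 × 70 × (0.707 × 0.1875) = 4.176 kip/in → adequate.

f_max ≈ 3.67 kip/in; adequate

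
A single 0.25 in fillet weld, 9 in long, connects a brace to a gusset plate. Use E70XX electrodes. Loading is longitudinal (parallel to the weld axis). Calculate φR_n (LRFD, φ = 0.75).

φR_n ≈ 50.1 kips

E70XX → F_EXX = 70 ksi.
Effective throat t_e = 0.707 × 0.25 = 0.1767 in.
Total length L = 9 in; A_we = 0.1767 × 9 = 1.591 in².
F_nw = 0.6 F_EXX = 0.6 × 70 = 42 ksi.
φR_n = 0.75 × 42 × 1.591 = 50.11 kips.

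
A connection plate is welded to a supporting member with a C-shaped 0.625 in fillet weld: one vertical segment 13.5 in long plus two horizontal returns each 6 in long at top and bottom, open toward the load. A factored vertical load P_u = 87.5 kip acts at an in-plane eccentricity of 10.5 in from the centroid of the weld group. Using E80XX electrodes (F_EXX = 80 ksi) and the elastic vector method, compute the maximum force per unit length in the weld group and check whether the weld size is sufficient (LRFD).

Total weld length L_w = 25.5 in. Treat welds as unit-width lines.
Centroid: x̄ = 2×6×3 / 25.5 = 1.412 in from the vertical weld.
Polar moment about centroid: J = I_x + I_y = [13.5³/12 + 2×6×6.75²] + [13.5×1.412² + 2(6³/12 + 6×1.588²)] = 845 in³.
Direct shear f_v = P/L_w = 87.5 / 25.5 = 3.431 kip/in (vertical).
Torsion M = P·e = 87.5 × 10.5 = 918.75 kip·in.
Critical point at (x, y) = (4.588, 6.75) from centroid. f_tx = M·y/J = 7.339 kip/in; f_ty = M·x/J = 4.989 kip/in.
Resultant f_max = √[f_tx² + (f_v + f_ty)²] = √[7.339² + (3.431 + 4.989)²] = 11.17 kip/in.
Capacity per unit length: φr_n = 0.75 × 0.6 × 80 × (0.707 × 0.625) = 15.91 kip/in.
11.17 ≤ 15.91 → adequate.

f_max ≈ 11.2 kip/in; adequate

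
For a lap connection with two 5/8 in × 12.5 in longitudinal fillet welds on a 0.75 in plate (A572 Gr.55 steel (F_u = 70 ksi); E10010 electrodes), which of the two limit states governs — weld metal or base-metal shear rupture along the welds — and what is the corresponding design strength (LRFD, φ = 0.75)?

E100XX → F_EXX = 100 ksi.
t_e = 0.707 × 0.625 = 0.4419 in; L = 25 in.
Weld metal: φR_n = 0.75 × 0.6 × 100 × 0.4419 × 25 = 497.1 kips.
Base metal (shear rupture): φR_n = 0.75 × 0.6 × 70 × 0.75 × 25 = 590.6 kips.
Governing: weld metal.

φR_n ≈ 497 kips (weld metal governs)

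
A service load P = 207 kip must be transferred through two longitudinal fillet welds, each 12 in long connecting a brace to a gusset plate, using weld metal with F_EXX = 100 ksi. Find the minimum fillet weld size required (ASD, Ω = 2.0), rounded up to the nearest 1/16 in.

Total weld length L = 24 in.
Required throat t_e = P × Ω / (0.6 F_EXX × L) = 207 × 2.0 / (0.6 × 100 × 24) = 0.2875 in.
Required leg w = t_e / 0.707 = 0.4066 in → use 7/16 in.

w = 7/16 in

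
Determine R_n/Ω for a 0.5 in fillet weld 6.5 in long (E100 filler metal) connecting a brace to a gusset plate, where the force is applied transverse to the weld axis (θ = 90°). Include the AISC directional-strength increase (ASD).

E100XX → F_EXX = 100 ksi.
t_e = 0.707 × 0.5 = 0.3535 in; A_we = 0.3535 × 6.5 = 2.298 in².
Directional factor: 1.0 + 0.5 sin^1.5(90°) = 1.5.
F_nw = 0.6 × 100 × 1.5 = 90 ksi.
R_n/Ω = (90 × 2.298) / 2.0 = 103.4 kip.

R_n/Ω ≈ 103 kip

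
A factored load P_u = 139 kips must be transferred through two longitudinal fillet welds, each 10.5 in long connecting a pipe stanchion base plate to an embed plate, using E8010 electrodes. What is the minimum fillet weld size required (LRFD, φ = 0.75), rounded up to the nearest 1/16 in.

w = 5/16 in

E80XX → F_EXX = 80 ksi.
Total weld length L = 21 in.
Required throat t_e = P_u / (φ × 0.6 F_EXX × L) = 139 / (0.75 × 0.6 × 80 × 21) = 0.1839 in.
Required leg w = t_e / 0.707 = 0.2601 in → use 5/16 in.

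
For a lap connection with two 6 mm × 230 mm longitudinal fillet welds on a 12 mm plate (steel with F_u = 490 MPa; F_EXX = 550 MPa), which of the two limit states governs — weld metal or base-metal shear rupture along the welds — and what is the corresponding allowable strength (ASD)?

R_n/Ω ≈ 322 kN (weld metal governs)

t_e = 0.707 × 6 = 4.242 mm; L = 460 mm.
Weld metal: R_n/Ω = (1/2.0) × 0.6 × 550 × 4.242 × 460 × 10⁻³ = 322 kN.
Base metal (shear rupture): R_n/Ω = (1/2.0) × 0.6 × 490 × 12 × 460 × 10⁻³ = 811.4 kN.
Governing: weld metal.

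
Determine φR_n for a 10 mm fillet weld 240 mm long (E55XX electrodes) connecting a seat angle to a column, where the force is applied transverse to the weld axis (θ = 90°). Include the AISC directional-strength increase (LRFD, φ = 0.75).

E55XX → F_EXX = 550 MPa.
t_e = 0.707 × 10 = 7.07 mm; A_we = 7.07 × 240 = 1697 mm².
Directional factor: 1.0 + 0.5 sin^1.5(90°) = 1.5.
F_nw = 0.6 × 550 × 1.5 = 495 MPa.
φR_n = 0.75 × 495 × 1697 × 10⁻³ = 629.9 kN.

φR_n ≈ 630 kN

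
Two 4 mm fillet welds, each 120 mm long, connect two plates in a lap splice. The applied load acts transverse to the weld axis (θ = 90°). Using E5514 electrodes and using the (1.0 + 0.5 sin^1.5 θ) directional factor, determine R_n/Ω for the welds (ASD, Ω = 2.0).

R_n/Ω ≈ 168 kN

E55XX → F_EXX = 550 MPa.
t_e = 0.707 × 4 = 2.828 mm; A_we = 2.828 × 240 = 678.7 mm².
Directional factor: 1.0 + 0.5 sin^1.5(90°) = 1.5.
F_nw = 0.6 × 550 × 1.5 = 495 MPa.
R_n/Ω = (495 × 678.7) / 2.0 × 10⁻³ = 168 kN.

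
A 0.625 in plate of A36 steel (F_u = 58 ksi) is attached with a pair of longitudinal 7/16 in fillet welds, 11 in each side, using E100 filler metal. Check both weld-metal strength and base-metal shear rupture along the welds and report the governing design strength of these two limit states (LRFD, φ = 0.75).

φR_n ≈ 306 kips (weld metal governs)

E100XX → F_EXX = 100 ksi.
t_e = 0.707 × 0.4375 = 0.3093 in; L = 22 in.
Weld metal: φR_n = 0.75 × 0.6 × 100 × 0.3093 × 22 = 306.2 kips.
Base metal (shear rupture): φR_n = 0.75 × 0.6 × 58 × 0.625 × 22 = 358.9 kips.
Governing: weld metal.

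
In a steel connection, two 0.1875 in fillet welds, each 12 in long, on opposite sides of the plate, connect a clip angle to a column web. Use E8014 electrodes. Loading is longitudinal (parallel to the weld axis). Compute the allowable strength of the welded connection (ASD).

R_n/Ω ≈ 76.4 kip

E80XX → F_EXX = 80 ksi.
Effective throat t_e = 0.707 × 0.1875 = 0.1326 in.
Total length L = 24 in; A_we = 0.1326 × 24 = 3.181 in².
F_nw = 0.6 F_EXX = 0.6 × 80 = 48 ksi.
R_n = 48 × 3.181 = 152.7 kip; R_n/Ω = 152.7/2.0 = 76.36 kip.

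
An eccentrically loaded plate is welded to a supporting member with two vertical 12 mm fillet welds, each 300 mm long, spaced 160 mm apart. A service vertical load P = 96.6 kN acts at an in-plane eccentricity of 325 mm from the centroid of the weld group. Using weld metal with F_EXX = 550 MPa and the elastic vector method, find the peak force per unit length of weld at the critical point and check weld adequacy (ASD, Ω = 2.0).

f_max ≈ 730 N/mm; adequate

Total weld length L_w = 600 mm. Treat welds as unit-width lines.
Polar moment about centroid: J = 2[d³/12 + d(b/2)²] = 2[300³/12 + 300×80²] = 8340000 mm³.
Direct shear f_v = P/L_w = 96.6×10³ / 600 = 161 N/mm (vertical).
Torsion M = P·e = 96.6×10³ × 325 = 31395000 N·mm.
Critical point at (x, y) = (80, 150) from centroid. f_tx = M·y/J = 564.7 N/mm; f_ty = M·x/J = 301.2 N/mm.
Resultant f_max = √[f_tx² + (f_v + f_ty)²] = √[564.7² + (161 + 301.2)²] = 729.7 N/mm.
Capacity per unit length: r_n/Ω = (1/2.0) × 0.6 × 550 × (0.707 × 12) = 1400 N/mm.
729.7 ≤ 1400 → adequate.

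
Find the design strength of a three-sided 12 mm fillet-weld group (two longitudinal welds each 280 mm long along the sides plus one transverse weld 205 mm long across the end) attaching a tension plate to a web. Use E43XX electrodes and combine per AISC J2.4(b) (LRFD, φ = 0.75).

E43XX → F_EXX = 430 MPa.
t_e = 0.707 × 12 = 8.484 mm.
R_nwl = 0.6 × 430 × 8.484 × 560 × 10⁻³ = 1226 kN (longitudinal, 2 welds).
R_nwt = 0.6 × 430 × 8.484 × 205 × 10⁻³ = 448.7 kN (transverse, base value).
(i) R_nwl + R_nwt = 1674 kN; (ii) 0.85 R_nwl + 1.5 R_nwt = 1715 kN.
R_n = max = 1715 kN [governs: (ii)]; φR_n = 1286 kN.

φR_n ≈ 1290 kN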